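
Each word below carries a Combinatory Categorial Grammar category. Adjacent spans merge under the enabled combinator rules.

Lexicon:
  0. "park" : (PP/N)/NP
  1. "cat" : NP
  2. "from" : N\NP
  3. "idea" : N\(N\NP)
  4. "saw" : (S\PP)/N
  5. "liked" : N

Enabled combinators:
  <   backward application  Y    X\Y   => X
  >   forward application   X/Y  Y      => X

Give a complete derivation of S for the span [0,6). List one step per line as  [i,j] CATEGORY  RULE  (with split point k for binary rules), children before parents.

[0,1] (PP/N)/NP  lex  "park"
[1,2] NP  lex  "cat"
[0,2] PP/N  >  k=1
[2,3] N\NP  lex  "from"
[3,4] N\(N\NP)  lex  "idea"
[2,4] N  <  k=3
[0,4] PP  >  k=2
[4,5] (S\PP)/N  lex  "saw"
[5,6] N  lex  "liked"
[4,6] S\PP  >  k=5
[0,6] S  <  k=4

[0,6] S   <
  [0,4] PP   >
    [0,2] PP/N   >
      [0,1] "park" : (PP/N)/NP
      [1,2] "cat" : NP
    [2,4] N   <
      [2,3] "from" : N\NP
      [3,4] "idea" : N\(N\NP)
  [4,6] S\PP   >
    [4,5] "saw" : (S\PP)/N
    [5,6] "liked" : N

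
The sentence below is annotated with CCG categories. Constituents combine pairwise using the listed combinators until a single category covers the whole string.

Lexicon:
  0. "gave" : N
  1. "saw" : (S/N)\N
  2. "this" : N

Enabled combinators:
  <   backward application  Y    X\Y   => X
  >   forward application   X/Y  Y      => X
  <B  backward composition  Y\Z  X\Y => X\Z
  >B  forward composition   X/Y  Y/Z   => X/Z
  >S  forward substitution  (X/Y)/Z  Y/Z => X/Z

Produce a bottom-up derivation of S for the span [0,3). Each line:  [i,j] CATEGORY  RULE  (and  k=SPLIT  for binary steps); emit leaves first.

[0,3] S   >
  [0,2] S/N   <
    [0,1] "gave" : N
    [1,2] "saw" : (S/N)\N
  [2,3] "this" : N

[0,1] N  lex  "gave"
[1,2] (S/N)\N  lex  "saw"
[0,2] S/N  <  k=1
[2,3] N  lex  "this"
[0,3] S  >  k=2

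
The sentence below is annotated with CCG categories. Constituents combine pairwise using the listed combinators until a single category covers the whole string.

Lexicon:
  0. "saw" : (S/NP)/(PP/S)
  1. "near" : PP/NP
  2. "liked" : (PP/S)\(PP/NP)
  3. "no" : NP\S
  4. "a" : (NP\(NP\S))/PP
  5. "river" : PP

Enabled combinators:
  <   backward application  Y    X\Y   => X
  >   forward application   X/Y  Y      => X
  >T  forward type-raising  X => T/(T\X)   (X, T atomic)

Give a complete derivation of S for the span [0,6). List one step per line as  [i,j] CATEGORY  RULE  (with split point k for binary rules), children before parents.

[0,1] (S/NP)/(PP/S)  lex  "saw"
[1,2] PP/NP  lex  "near"
[2,3] (PP/S)\(PP/NP)  lex  "liked"
[1,3] PP/S  <  k=2
[0,3] S/NP  >  k=1
[3,4] NP\S  lex  "no"
[4,5] (NP\(NP\S))/PP  lex  "a"
[5,6] PP  lex  "river"
[4,6] NP\(NP\S)  >  k=5
[3,6] NP  <  k=4
[0,6] S  >  k=3

[0,6] S   >
  [0,3] S/NP   >
    [0,1] "saw" : (S/NP)/(PP/S)
    [1,3] PP/S   <
      [1,2] "near" : PP/NP
      [2,3] "liked" : (PP/S)\(PP/NP)
  [3,6] NP   <
    [3,4] "no" : NP\S
    [4,6] NP\(NP\S)   >
      [4,5] "a" : (NP\(NP\S))/PP
      [5,6] "river" : PP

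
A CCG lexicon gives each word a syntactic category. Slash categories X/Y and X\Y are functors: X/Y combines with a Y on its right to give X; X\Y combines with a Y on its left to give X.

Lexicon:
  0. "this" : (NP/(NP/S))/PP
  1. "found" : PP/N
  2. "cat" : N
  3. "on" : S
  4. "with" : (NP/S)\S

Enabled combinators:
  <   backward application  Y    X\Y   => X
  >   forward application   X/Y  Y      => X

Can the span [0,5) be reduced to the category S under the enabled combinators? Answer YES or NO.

NO

(NP/(NP/S))/PP PP/N N S (NP/S)\S
CKY chart[0,5] = {NP}; S ∉ chart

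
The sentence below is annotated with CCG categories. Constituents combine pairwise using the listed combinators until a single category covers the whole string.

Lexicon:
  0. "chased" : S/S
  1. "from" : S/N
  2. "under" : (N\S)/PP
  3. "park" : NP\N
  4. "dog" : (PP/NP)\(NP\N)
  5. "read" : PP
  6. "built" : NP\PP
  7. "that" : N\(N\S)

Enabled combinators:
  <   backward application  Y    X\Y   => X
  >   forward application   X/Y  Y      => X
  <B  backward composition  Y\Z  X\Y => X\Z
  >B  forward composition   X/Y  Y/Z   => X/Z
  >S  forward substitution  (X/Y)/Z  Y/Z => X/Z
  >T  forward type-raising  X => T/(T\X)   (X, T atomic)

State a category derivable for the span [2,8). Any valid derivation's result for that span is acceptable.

[0,8] S   >
  [0,2] S/N   >B
    [0,1] "chased" : S/S
    [1,2] "from" : S/N
  [2,8] N   <
    [2,7] N\S   >
      [2,3] "under" : (N\S)/PP
      [3,7] PP   >
        [3,5] PP/NP   <
          [3,4] "park" : NP\N
          [4,5] "dog" : (PP/NP)\(NP\N)
        [5,7] NP   <
          [5,6] "read" : PP
          [6,7] "built" : NP\PP
    [7,8] "that" : N\(N\S)

N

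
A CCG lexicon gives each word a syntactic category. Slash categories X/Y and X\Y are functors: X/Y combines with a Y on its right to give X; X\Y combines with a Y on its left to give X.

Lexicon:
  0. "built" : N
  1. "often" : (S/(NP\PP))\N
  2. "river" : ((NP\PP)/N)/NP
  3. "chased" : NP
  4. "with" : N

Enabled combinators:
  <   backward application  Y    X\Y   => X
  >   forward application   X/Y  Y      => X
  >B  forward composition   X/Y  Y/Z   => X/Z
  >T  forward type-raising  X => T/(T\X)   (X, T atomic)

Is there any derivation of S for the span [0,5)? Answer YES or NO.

YES

[0,5] S   >
  [0,2] S/(NP\PP)   <
    [0,1] "built" : N
    [1,2] "often" : (S/(NP\PP))\N
  [2,5] NP\PP   >
    [2,4] (NP\PP)/N   >
      [2,3] "river" : ((NP\PP)/N)/NP
      [3,4] "chased" : NP
    [4,5] "with" : N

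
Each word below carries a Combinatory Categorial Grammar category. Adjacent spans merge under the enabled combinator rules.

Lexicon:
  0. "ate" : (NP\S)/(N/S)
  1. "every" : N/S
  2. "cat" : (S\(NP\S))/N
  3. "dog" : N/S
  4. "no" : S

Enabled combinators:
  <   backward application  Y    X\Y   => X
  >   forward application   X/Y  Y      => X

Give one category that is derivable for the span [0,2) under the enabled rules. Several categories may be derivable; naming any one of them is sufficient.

[0,5] S   <
  [0,2] NP\S   >
    [0,1] "ate" : (NP\S)/(N/S)
    [1,2] "every" : N/S
  [2,5] S\(NP\S)   >
    [2,3] "cat" : (S\(NP\S))/N
    [3,5] N   >
      [3,4] "dog" : N/S
      [4,5] "no" : S

NP\S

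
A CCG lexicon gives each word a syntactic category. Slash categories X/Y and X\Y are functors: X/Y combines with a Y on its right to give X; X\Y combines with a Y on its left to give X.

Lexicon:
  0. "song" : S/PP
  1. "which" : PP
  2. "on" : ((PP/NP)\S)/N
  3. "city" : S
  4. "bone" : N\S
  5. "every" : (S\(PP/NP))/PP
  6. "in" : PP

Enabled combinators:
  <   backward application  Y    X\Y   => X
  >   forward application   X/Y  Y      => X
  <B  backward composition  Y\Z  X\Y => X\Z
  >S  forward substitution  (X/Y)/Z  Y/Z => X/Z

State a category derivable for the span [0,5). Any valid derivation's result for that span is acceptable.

[0,7] S   <
  [0,5] PP/NP   <
    [0,2] S   >
      [0,1] "song" : S/PP
      [1,2] "which" : PP
    [2,5] (PP/NP)\S   >
      [2,3] "on" : ((PP/NP)\S)/N
      [3,5] N   <
        [3,4] "city" : S
        [4,5] "bone" : N\S
  [5,7] S\(PP/NP)   >
    [5,6] "every" : (S\(PP/NP))/PP
    [6,7] "in" : PP

PP/NP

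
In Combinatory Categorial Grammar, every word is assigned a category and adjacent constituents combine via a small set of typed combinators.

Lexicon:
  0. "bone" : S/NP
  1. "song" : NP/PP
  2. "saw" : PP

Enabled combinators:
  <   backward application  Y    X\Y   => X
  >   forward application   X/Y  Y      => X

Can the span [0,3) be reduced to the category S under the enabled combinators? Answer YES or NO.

YES

[0,3] S   >
  [0,1] "bone" : S/NP
  [1,3] NP   >
    [1,2] "song" : NP/PP
    [2,3] "saw" : PP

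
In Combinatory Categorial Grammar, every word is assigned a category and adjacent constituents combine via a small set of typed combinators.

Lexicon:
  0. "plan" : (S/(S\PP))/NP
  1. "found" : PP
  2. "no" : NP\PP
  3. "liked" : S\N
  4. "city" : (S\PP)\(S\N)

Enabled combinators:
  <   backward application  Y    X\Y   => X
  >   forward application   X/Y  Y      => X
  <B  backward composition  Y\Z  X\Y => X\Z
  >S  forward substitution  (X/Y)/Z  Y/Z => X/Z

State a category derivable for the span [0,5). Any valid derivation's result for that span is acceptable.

[0,5] S   >
  [0,3] S/(S\PP)   >
    [0,1] "plan" : (S/(S\PP))/NP
    [1,3] NP   <
      [1,2] "found" : PP
      [2,3] "no" : NP\PP
  [3,5] S\PP   <
    [3,4] "liked" : S\N
    [4,5] "city" : (S\PP)\(S\N)

S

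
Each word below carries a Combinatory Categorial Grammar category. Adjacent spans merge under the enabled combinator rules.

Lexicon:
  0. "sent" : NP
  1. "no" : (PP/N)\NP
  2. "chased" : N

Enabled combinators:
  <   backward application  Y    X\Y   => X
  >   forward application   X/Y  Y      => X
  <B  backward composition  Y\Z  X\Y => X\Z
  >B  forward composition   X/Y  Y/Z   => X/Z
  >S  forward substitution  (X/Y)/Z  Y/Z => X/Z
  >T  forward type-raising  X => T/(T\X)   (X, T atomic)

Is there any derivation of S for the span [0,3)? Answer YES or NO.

NP (PP/N)\NP N
CKY chart[0,3] = {N/(N\PP), NP/(NP\PP), PP, PP/(N\N), PP/(PP\PP), S/(S\PP)}; S ∉ chart

NO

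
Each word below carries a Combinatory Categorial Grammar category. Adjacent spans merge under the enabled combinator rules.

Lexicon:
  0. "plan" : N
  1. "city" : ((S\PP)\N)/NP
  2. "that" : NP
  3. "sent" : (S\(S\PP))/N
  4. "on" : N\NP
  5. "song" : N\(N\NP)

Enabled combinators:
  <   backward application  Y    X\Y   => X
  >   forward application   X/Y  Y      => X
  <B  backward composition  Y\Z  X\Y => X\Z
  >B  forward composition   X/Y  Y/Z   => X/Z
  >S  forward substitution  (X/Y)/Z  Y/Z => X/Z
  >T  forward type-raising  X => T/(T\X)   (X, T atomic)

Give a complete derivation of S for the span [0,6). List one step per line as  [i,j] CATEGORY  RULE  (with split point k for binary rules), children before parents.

[0,1] N  lex  "plan"
[1,2] ((S\PP)\N)/NP  lex  "city"
[2,3] NP  lex  "that"
[1,3] (S\PP)\N  >  k=2
[0,3] S\PP  <  k=1
[3,4] (S\(S\PP))/N  lex  "sent"
[4,5] N\NP  lex  "on"
[5,6] N\(N\NP)  lex  "song"
[4,6] N  <  k=5
[3,6] S\(S\PP)  >  k=4
[0,6] S  <  k=3

[0,6] S   <
  [0,3] S\PP   <
    [0,1] "plan" : N
    [1,3] (S\PP)\N   >
      [1,2] "city" : ((S\PP)\N)/NP
      [2,3] "that" : NP
  [3,6] S\(S\PP)   >
    [3,4] "sent" : (S\(S\PP))/N
    [4,6] N   <
      [4,5] "on" : N\NP
      [5,6] "song" : N\(N\NP)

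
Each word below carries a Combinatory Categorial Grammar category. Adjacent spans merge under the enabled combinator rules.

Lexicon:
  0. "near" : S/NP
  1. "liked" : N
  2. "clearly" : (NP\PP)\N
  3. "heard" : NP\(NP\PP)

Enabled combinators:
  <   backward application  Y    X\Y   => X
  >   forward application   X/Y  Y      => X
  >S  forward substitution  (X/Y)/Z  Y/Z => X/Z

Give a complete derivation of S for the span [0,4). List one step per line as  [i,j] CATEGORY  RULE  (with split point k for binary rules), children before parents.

[0,4] S   >
  [0,1] "near" : S/NP
  [1,4] NP   <
    [1,3] NP\PP   <
      [1,2] "liked" : N
      [2,3] "clearly" : (NP\PP)\N
    [3,4] "heard" : NP\(NP\PP)

[0,1] S/NP  lex  "near"
[1,2] N  lex  "liked"
[2,3] (NP\PP)\N  lex  "clearly"
[1,3] NP\PP  <  k=2
[3,4] NP\(NP\PP)  lex  "heard"
[1,4] NP  <  k=3
[0,4] S  >  k=1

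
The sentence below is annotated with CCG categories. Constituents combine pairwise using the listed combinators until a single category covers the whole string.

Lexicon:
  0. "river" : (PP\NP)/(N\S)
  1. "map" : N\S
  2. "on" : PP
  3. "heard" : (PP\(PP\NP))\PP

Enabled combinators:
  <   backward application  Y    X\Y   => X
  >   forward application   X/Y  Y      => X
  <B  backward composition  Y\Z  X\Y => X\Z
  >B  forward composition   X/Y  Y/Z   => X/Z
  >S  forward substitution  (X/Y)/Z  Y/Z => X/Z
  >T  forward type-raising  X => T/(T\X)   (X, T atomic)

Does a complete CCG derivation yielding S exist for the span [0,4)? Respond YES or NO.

NO

(PP\NP)/(N\S) N\S PP (PP\(PP\NP))\PP
CKY chart[0,4] = {N/(N\PP), NP/(NP\PP), PP, PP/(PP\PP), S/(S\PP)}; S ∉ chart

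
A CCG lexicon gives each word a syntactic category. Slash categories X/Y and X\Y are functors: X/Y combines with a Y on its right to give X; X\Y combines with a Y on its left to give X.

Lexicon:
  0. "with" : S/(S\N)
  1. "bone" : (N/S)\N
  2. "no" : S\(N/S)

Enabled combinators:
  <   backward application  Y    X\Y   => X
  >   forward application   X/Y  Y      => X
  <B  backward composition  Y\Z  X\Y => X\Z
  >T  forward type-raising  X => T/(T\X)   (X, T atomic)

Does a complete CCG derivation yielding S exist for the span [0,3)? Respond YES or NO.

[0,3] S   >
  [0,1] "with" : S/(S\N)
  [1,3] S\N   <B
    [1,2] "bone" : (N/S)\N
    [2,3] "no" : S\(N/S)

YES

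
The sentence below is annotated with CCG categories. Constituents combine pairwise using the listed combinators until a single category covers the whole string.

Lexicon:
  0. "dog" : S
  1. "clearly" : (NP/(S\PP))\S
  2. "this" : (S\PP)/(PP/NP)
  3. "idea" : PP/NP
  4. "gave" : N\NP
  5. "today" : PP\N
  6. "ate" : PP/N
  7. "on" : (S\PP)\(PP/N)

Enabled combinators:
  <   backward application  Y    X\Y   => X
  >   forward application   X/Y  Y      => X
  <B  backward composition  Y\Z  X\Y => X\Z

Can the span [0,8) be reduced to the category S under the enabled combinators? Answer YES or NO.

[0,8] S   <
  [0,4] NP   >
    [0,2] NP/(S\PP)   <
      [0,1] "dog" : S
      [1,2] "clearly" : (NP/(S\PP))\S
    [2,4] S\PP   >
      [2,3] "this" : (S\PP)/(PP/NP)
      [3,4] "idea" : PP/NP
  [4,8] S\NP   <B
    [4,5] "gave" : N\NP
    [5,8] S\N   <B
      [5,6] "today" : PP\N
      [6,8] S\PP   <
        [6,7] "ate" : PP/N
        [7,8] "on" : (S\PP)\(PP/N)

YES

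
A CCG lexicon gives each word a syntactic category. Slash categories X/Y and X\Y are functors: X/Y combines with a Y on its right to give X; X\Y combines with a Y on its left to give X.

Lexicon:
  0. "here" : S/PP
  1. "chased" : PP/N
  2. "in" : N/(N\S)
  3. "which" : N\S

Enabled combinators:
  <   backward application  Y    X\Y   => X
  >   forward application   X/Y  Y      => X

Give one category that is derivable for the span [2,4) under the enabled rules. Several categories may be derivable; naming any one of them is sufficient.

[0,4] S   >
  [0,1] "here" : S/PP
  [1,4] PP   >
    [1,2] "chased" : PP/N
    [2,4] N   >
      [2,3] "in" : N/(N\S)
      [3,4] "which" : N\S

N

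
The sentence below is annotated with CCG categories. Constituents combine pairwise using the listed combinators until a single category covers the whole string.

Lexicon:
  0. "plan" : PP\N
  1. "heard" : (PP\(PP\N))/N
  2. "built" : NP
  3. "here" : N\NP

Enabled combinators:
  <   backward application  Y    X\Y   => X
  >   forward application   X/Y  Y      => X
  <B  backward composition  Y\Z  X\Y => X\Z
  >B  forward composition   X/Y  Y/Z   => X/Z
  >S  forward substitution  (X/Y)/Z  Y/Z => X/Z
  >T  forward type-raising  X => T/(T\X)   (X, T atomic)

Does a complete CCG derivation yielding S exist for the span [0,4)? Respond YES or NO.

PP\N (PP\(PP\N))/N NP N\NP
CKY chart[0,4] = {N/(N\PP), NP/(NP\PP), PP, PP/(PP\PP), S/(S\PP)}; S ∉ chart

NO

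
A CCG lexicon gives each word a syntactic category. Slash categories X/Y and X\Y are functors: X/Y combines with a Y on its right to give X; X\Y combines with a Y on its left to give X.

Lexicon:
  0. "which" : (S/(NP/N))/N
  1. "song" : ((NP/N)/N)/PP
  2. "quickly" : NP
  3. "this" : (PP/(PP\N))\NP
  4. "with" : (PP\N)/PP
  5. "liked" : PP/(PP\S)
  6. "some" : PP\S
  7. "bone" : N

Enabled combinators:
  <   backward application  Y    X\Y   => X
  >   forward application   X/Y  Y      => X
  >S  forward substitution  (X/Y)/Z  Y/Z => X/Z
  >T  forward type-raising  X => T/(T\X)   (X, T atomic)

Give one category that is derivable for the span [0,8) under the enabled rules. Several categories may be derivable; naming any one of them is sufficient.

S

[0,8] S   >
  [0,7] S/N   >S
    [0,1] "which" : (S/(NP/N))/N
    [1,7] (NP/N)/N   >
      [1,2] "song" : ((NP/N)/N)/PP
      [2,7] PP   >
        [2,4] PP/(PP\N)   <
          [2,3] "quickly" : NP
          [3,4] "this" : (PP/(PP\N))\NP
        [4,7] PP\N   >
          [4,5] "with" : (PP\N)/PP
          [5,7] PP   >
            [5,6] "liked" : PP/(PP\S)
            [6,7] "some" : PP\S
  [7,8] "bone" : N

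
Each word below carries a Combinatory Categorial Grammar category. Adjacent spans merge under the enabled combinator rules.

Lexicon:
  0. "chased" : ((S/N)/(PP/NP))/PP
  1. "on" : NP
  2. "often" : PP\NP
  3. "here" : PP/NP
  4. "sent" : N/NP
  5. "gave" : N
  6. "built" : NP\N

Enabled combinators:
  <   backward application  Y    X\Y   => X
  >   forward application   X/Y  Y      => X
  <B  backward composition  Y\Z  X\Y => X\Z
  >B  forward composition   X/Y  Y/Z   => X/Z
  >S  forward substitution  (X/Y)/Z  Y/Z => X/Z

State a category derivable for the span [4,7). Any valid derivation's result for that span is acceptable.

[0,7] S   >
  [0,4] S/N   >
    [0,3] (S/N)/(PP/NP)   >
      [0,1] "chased" : ((S/N)/(PP/NP))/PP
      [1,3] PP   <
        [1,2] "on" : NP
        [2,3] "often" : PP\NP
    [3,4] "here" : PP/NP
  [4,7] N   >
    [4,5] "sent" : N/NP
    [5,7] NP   <
      [5,6] "gave" : N
      [6,7] "built" : NP\N

N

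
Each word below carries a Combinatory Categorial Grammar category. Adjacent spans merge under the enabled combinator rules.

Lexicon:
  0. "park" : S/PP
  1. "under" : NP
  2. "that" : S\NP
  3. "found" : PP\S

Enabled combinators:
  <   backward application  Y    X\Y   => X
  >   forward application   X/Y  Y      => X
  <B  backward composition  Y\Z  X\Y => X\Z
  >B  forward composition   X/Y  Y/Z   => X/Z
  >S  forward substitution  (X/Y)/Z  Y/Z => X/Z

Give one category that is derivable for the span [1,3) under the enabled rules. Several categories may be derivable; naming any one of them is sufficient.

S

[0,4] S   >
  [0,1] "park" : S/PP
  [1,4] PP   <
    [1,3] S   <
      [1,2] "under" : NP
      [2,3] "that" : S\NP
    [3,4] "found" : PP\S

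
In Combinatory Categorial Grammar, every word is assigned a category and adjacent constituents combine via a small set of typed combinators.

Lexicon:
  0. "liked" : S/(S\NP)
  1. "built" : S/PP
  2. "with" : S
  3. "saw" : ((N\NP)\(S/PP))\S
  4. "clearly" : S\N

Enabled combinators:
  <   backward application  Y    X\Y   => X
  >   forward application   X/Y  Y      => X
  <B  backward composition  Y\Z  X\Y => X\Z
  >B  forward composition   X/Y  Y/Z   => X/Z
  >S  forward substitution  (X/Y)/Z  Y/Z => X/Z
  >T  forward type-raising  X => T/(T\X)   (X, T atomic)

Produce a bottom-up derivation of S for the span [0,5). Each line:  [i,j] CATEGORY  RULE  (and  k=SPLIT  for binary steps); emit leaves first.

[0,1] S/(S\NP)  lex  "liked"
[1,2] S/PP  lex  "built"
[2,3] S  lex  "with"
[3,4] ((N\NP)\(S/PP))\S  lex  "saw"
[2,4] (N\NP)\(S/PP)  <  k=3
[1,4] N\NP  <  k=2
[4,5] S\N  lex  "clearly"
[1,5] S\NP  <B  k=4
[0,5] S  >  k=1

[0,5] S   >
  [0,1] "liked" : S/(S\NP)
  [1,5] S\NP   <B
    [1,4] N\NP   <
      [1,2] "built" : S/PP
      [2,4] (N\NP)\(S/PP)   <
        [2,3] "with" : S
        [3,4] "saw" : ((N\NP)\(S/PP))\S
    [4,5] "clearly" : S\N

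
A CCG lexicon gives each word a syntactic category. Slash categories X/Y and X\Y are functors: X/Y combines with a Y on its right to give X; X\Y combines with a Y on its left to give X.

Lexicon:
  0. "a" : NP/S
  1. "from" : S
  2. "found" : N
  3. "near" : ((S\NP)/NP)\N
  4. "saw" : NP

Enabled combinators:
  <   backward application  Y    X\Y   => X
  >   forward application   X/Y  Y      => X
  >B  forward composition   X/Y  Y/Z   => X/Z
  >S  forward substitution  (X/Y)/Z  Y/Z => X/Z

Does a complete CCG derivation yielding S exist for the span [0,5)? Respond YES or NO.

[0,5] S   <
  [0,2] NP   >
    [0,1] "a" : NP/S
    [1,2] "from" : S
  [2,5] S\NP   >
    [2,4] (S\NP)/NP   <
      [2,3] "found" : N
      [3,4] "near" : ((S\NP)/NP)\N
    [4,5] "saw" : NP

YES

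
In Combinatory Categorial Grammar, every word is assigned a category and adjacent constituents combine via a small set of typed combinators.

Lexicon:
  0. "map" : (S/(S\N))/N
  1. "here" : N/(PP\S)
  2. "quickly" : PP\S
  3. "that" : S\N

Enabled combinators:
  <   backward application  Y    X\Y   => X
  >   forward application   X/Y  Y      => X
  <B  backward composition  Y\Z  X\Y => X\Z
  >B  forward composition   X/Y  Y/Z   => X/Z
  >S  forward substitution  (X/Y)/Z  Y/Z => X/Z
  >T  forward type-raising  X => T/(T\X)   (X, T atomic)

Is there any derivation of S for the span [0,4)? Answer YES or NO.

YES

[0,4] S   >
  [0,3] S/(S\N)   >
    [0,1] "map" : (S/(S\N))/N
    [1,3] N   >
      [1,2] "here" : N/(PP\S)
      [2,3] "quickly" : PP\S
  [3,4] "that" : S\N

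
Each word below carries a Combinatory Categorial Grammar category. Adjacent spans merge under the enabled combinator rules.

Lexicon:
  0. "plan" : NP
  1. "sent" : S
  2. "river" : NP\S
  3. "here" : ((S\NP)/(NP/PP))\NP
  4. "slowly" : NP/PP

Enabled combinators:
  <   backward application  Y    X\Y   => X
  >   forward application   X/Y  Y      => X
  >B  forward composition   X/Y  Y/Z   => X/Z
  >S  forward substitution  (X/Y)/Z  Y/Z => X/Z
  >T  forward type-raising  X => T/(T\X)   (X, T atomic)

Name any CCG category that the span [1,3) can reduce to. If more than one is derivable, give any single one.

[0,5] S   >
  [0,1] S/(S\NP)   >T
    [0,1] "plan" : NP
  [1,5] S\NP   >
    [1,4] (S\NP)/(NP/PP)   <
      [1,3] NP   >
        [1,2] NP/(NP\S)   >T
          [1,2] "sent" : S
        [2,3] "river" : NP\S
      [3,4] "here" : ((S\NP)/(NP/PP))\NP
    [4,5] "slowly" : NP/PP

NP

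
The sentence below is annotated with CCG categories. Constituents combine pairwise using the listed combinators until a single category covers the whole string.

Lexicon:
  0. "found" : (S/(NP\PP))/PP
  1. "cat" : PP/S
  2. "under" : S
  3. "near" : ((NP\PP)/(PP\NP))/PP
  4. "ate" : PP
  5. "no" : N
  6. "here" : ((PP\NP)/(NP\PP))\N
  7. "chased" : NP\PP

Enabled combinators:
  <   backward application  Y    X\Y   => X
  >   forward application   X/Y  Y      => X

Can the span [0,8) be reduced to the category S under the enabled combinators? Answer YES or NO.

YES

[0,8] S   >
  [0,3] S/(NP\PP)   >
    [0,1] "found" : (S/(NP\PP))/PP
    [1,3] PP   >
      [1,2] "cat" : PP/S
      [2,3] "under" : S
  [3,8] NP\PP   >
    [3,5] (NP\PP)/(PP\NP)   >
      [3,4] "near" : ((NP\PP)/(PP\NP))/PP
      [4,5] "ate" : PP
    [5,8] PP\NP   >
      [5,7] (PP\NP)/(NP\PP)   <
        [5,6] "no" : N
        [6,7] "here" : ((PP\NP)/(NP\PP))\N
      [7,8] "chased" : NP\PP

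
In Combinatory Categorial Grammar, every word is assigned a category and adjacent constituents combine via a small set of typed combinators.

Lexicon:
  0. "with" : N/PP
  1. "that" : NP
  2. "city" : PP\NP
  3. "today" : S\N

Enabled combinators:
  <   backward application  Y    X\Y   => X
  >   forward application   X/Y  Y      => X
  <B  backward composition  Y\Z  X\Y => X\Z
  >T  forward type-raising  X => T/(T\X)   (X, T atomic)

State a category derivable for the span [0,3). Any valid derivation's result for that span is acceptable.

N

[0,4] S   <
  [0,3] N   >
    [0,1] "with" : N/PP
    [1,3] PP   <
      [1,2] "that" : NP
      [2,3] "city" : PP\NP
  [3,4] "today" : S\N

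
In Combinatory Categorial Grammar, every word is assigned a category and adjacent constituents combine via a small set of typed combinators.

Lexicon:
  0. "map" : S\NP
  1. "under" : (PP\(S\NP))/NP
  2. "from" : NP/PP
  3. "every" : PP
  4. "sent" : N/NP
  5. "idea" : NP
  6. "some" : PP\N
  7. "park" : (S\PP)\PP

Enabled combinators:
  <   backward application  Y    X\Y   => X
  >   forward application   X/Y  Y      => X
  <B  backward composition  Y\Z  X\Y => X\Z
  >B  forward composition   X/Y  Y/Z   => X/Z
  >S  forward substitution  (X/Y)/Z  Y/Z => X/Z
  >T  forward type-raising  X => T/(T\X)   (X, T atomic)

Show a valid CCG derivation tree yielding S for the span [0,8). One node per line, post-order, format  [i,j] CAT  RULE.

[0,8] S   <
  [0,4] PP   <
    [0,1] "map" : S\NP
    [1,4] PP\(S\NP)   >
      [1,2] "under" : (PP\(S\NP))/NP
      [2,4] NP   >
        [2,3] "from" : NP/PP
        [3,4] "every" : PP
  [4,8] S\PP   <
    [4,7] PP   <
      [4,6] N   >
        [4,5] "sent" : N/NP
        [5,6] "idea" : NP
      [6,7] "some" : PP\N
    [7,8] "park" : (S\PP)\PP

[0,1] S\NP  lex  "map"
[1,2] (PP\(S\NP))/NP  lex  "under"
[2,3] NP/PP  lex  "from"
[3,4] PP  lex  "every"
[2,4] NP  >  k=3
[1,4] PP\(S\NP)  >  k=2
[0,4] PP  <  k=1
[4,5] N/NP  lex  "sent"
[5,6] NP  lex  "idea"
[4,6] N  >  k=5
[6,7] PP\N  lex  "some"
[4,7] PP  <  k=6
[7,8] (S\PP)\PP  lex  "park"
[4,8] S\PP  <  k=7
[0,8] S  <  k=4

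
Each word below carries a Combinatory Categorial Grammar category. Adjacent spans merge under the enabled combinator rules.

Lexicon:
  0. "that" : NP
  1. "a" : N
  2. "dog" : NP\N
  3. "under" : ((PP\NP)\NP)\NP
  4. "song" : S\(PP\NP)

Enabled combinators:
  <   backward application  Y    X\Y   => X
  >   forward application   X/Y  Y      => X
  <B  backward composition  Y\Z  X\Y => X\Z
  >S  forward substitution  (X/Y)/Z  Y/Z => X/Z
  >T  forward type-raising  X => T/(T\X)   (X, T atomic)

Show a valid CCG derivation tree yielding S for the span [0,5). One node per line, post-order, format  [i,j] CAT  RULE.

[0,1] NP  lex  "that"
[1,2] N  lex  "a"
[1,2] NP/(NP\N)  >T
[2,3] NP\N  lex  "dog"
[1,3] NP  >  k=2
[3,4] ((PP\NP)\NP)\NP  lex  "under"
[1,4] (PP\NP)\NP  <  k=3
[0,4] PP\NP  <  k=1
[4,5] S\(PP\NP)  lex  "song"
[0,5] S  <  k=4

[0,5] S   <
  [0,4] PP\NP   <
    [0,1] "that" : NP
    [1,4] (PP\NP)\NP   <
      [1,3] NP   >
        [1,2] NP/(NP\N)   >T
          [1,2] "a" : N
        [2,3] "dog" : NP\N
      [3,4] "under" : ((PP\NP)\NP)\NP
  [4,5] "song" : S\(PP\NP)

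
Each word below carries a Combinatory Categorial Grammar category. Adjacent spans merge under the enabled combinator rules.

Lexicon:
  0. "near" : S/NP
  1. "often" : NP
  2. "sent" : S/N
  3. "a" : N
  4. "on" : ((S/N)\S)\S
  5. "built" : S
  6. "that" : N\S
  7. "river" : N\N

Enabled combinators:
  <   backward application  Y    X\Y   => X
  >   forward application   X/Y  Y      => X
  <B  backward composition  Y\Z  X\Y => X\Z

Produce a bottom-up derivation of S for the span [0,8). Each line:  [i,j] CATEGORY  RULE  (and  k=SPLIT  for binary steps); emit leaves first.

[0,1] S/NP  lex  "near"
[1,2] NP  lex  "often"
[0,2] S  >  k=1
[2,3] S/N  lex  "sent"
[3,4] N  lex  "a"
[2,4] S  >  k=3
[4,5] ((S/N)\S)\S  lex  "on"
[2,5] (S/N)\S  <  k=4
[0,5] S/N  <  k=2
[5,6] S  lex  "built"
[6,7] N\S  lex  "that"
[7,8] N\N  lex  "river"
[6,8] N\S  <B  k=7
[5,8] N  <  k=6
[0,8] S  >  k=5

[0,8] S   >
  [0,5] S/N   <
    [0,2] S   >
      [0,1] "near" : S/NP
      [1,2] "often" : NP
    [2,5] (S/N)\S   <
      [2,4] S   >
        [2,3] "sent" : S/N
        [3,4] "a" : N
      [4,5] "on" : ((S/N)\S)\S
  [5,8] N   <
    [5,6] "built" : S
    [6,8] N\S   <B
      [6,7] "that" : N\S
      [7,8] "river" : N\N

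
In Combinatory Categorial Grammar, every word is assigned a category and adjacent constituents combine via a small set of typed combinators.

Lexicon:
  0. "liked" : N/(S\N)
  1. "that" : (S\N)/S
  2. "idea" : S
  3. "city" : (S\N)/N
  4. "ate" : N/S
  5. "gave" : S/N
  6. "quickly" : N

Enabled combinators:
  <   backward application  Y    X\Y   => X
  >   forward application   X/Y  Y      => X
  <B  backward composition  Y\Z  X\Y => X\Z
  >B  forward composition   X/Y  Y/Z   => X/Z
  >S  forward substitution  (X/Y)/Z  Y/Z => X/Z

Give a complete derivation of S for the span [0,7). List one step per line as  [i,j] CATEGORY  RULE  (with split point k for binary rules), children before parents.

[0,1] N/(S\N)  lex  "liked"
[1,2] (S\N)/S  lex  "that"
[2,3] S  lex  "idea"
[1,3] S\N  >  k=2
[0,3] N  >  k=1
[3,4] (S\N)/N  lex  "city"
[4,5] N/S  lex  "ate"
[5,6] S/N  lex  "gave"
[6,7] N  lex  "quickly"
[5,7] S  >  k=6
[4,7] N  >  k=5
[3,7] S\N  >  k=4
[0,7] S  <  k=3

[0,7] S   <
  [0,3] N   >
    [0,1] "liked" : N/(S\N)
    [1,3] S\N   >
      [1,2] "that" : (S\N)/S
      [2,3] "idea" : S
  [3,7] S\N   >
    [3,4] "city" : (S\N)/N
    [4,7] N   >
      [4,5] "ate" : N/S
      [5,7] S   >
        [5,6] "gave" : S/N
        [6,7] "quickly" : N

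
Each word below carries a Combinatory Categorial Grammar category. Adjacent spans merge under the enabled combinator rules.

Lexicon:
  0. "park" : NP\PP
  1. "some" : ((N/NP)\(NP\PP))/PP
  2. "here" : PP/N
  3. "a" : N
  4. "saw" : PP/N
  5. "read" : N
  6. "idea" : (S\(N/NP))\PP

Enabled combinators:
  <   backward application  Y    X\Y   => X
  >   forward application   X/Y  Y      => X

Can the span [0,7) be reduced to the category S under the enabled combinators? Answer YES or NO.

[0,7] S   <
  [0,4] N/NP   <
    [0,1] "park" : NP\PP
    [1,4] (N/NP)\(NP\PP)   >
      [1,2] "some" : ((N/NP)\(NP\PP))/PP
      [2,4] PP   >
        [2,3] "here" : PP/N
        [3,4] "a" : N
  [4,7] S\(N/NP)   <
    [4,6] PP   >
      [4,5] "saw" : PP/N
      [5,6] "read" : N
    [6,7] "idea" : (S\(N/NP))\PP

YES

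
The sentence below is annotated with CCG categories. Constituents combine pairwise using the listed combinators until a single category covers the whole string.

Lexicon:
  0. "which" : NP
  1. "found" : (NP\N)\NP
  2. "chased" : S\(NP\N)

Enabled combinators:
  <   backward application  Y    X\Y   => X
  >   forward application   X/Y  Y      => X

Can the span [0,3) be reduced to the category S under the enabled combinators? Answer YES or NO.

YES

[0,3] S   <
  [0,2] NP\N   <
    [0,1] "which" : NP
    [1,2] "found" : (NP\N)\NP
  [2,3] "chased" : S\(NP\N)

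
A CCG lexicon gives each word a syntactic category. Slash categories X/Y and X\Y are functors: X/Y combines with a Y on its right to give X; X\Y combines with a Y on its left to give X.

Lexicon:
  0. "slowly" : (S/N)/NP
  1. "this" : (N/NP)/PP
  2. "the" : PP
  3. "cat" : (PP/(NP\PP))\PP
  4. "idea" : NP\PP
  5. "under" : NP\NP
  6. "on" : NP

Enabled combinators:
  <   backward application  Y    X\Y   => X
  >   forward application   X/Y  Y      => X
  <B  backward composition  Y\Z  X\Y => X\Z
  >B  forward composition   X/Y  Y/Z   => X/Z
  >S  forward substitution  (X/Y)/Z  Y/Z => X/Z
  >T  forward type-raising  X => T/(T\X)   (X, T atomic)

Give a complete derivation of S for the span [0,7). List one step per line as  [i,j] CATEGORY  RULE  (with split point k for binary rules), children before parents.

[0,7] S   >
  [0,6] S/NP   >S
    [0,1] "slowly" : (S/N)/NP
    [1,6] N/NP   >
      [1,2] "this" : (N/NP)/PP
      [2,6] PP   >
        [2,4] PP/(NP\PP)   <
          [2,3] "the" : PP
          [3,4] "cat" : (PP/(NP\PP))\PP
        [4,6] NP\PP   <B
          [4,5] "idea" : NP\PP
          [5,6] "under" : NP\NP
  [6,7] "on" : NP

[0,1] (S/N)/NP  lex  "slowly"
[1,2] (N/NP)/PP  lex  "this"
[2,3] PP  lex  "the"
[3,4] (PP/(NP\PP))\PP  lex  "cat"
[2,4] PP/(NP\PP)  <  k=3
[4,5] NP\PP  lex  "idea"
[5,6] NP\NP  lex  "under"
[4,6] NP\PP  <B  k=5
[2,6] PP  >  k=4
[1,6] N/NP  >  k=2
[0,6] S/NP  >S  k=1
[6,7] NP  lex  "on"
[0,7] S  >  k=6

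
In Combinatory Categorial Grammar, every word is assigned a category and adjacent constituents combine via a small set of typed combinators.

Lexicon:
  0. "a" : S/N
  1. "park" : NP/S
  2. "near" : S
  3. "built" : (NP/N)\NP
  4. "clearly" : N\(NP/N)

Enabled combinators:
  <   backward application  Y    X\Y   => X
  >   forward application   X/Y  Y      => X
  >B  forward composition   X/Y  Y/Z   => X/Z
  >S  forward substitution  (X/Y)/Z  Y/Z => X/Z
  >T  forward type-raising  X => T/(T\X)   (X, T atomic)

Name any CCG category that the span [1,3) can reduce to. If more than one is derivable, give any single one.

NP

[0,5] S   >
  [0,1] "a" : S/N
  [1,5] N   <
    [1,4] NP/N   <
      [1,3] NP   >
        [1,2] "park" : NP/S
        [2,3] "near" : S
      [3,4] "built" : (NP/N)\NP
    [4,5] "clearly" : N\(NP/N)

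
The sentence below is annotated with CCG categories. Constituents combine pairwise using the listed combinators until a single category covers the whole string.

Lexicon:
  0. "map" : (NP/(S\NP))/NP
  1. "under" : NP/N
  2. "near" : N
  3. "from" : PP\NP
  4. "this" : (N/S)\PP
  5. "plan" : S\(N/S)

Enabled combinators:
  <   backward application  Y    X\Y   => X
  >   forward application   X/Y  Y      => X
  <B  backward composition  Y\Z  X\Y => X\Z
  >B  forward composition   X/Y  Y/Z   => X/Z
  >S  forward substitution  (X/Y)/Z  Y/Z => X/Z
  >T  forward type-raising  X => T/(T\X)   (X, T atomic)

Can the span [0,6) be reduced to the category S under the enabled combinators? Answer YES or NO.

NO

(NP/(S\NP))/NP NP/N N PP\NP (N/S)\PP S\(N/S)
CKY chart[0,6] = {(NP/(S\NP))/(NP\S), N/(N\NP), NP, NP/(NP\NP), PP/(PP\NP), S/(S\NP)}; S ∉ chart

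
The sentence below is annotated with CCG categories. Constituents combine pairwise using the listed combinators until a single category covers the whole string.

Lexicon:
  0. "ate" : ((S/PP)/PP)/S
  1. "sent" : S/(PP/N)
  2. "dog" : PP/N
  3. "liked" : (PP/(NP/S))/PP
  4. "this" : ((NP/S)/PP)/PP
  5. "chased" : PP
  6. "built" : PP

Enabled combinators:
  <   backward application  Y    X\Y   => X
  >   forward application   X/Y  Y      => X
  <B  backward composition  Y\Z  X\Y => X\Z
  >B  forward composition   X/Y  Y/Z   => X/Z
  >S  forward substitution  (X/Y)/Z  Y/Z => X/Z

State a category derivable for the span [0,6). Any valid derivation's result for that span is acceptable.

[0,7] S   >
  [0,6] S/PP   >S
    [0,3] (S/PP)/PP   >
      [0,1] "ate" : ((S/PP)/PP)/S
      [1,3] S   >
        [1,2] "sent" : S/(PP/N)
        [2,3] "dog" : PP/N
    [3,6] PP/PP   >S
      [3,4] "liked" : (PP/(NP/S))/PP
      [4,6] (NP/S)/PP   >
        [4,5] "this" : ((NP/S)/PP)/PP
        [5,6] "chased" : PP
  [6,7] "built" : PP

S/PP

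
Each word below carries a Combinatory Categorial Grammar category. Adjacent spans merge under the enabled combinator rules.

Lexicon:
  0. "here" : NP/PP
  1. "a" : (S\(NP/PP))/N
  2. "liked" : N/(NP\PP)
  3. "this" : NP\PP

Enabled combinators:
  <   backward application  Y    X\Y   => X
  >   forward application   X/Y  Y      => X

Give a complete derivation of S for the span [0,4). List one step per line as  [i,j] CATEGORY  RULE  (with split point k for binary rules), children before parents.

[0,1] NP/PP  lex  "here"
[1,2] (S\(NP/PP))/N  lex  "a"
[2,3] N/(NP\PP)  lex  "liked"
[3,4] NP\PP  lex  "this"
[2,4] N  >  k=3
[1,4] S\(NP/PP)  >  k=2
[0,4] S  <  k=1

[0,4] S   <
  [0,1] "here" : NP/PP
  [1,4] S\(NP/PP)   >
    [1,2] "a" : (S\(NP/PP))/N
    [2,4] N   >
      [2,3] "liked" : N/(NP\PP)
      [3,4] "this" : NP\PP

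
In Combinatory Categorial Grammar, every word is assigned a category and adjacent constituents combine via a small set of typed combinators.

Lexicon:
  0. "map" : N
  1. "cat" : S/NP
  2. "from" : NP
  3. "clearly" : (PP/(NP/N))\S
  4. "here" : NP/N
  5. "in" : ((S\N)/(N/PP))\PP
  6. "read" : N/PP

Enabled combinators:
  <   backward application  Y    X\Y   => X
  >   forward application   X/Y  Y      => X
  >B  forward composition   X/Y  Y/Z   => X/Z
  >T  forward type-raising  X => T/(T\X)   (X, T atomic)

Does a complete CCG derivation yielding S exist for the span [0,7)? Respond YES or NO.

YES

[0,7] S   <
  [0,1] "map" : N
  [1,7] S\N   >
    [1,6] (S\N)/(N/PP)   <
      [1,5] PP   >
        [1,4] PP/(NP/N)   <
          [1,3] S   >
            [1,2] "cat" : S/NP
            [2,3] "from" : NP
          [3,4] "clearly" : (PP/(NP/N))\S
        [4,5] "here" : NP/N
      [5,6] "in" : ((S\N)/(N/PP))\PP
    [6,7] "read" : N/PP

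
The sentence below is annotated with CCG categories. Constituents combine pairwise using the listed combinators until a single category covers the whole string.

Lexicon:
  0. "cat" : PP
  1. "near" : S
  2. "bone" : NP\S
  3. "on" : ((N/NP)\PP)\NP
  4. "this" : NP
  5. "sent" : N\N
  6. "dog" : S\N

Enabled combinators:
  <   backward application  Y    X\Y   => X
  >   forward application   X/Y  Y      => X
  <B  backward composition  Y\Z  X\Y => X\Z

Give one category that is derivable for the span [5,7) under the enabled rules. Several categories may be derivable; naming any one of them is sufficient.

S\N

[0,7] S   <
  [0,5] N   >
    [0,4] N/NP   <
      [0,1] "cat" : PP
      [1,4] (N/NP)\PP   <
        [1,3] NP   <
          [1,2] "near" : S
          [2,3] "bone" : NP\S
        [3,4] "on" : ((N/NP)\PP)\NP
    [4,5] "this" : NP
  [5,7] S\N   <B
    [5,6] "sent" : N\N
    [6,7] "dog" : S\N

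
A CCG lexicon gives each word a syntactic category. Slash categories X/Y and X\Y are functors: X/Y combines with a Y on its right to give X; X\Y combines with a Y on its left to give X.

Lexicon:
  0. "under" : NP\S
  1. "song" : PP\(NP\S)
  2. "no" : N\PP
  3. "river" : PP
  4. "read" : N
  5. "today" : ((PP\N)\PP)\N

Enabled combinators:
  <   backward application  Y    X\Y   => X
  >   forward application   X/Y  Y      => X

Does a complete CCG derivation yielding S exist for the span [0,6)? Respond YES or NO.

NP\S PP\(NP\S) N\PP PP N ((PP\N)\PP)\N
CKY chart[0,6] = {PP}; S ∉ chart

NO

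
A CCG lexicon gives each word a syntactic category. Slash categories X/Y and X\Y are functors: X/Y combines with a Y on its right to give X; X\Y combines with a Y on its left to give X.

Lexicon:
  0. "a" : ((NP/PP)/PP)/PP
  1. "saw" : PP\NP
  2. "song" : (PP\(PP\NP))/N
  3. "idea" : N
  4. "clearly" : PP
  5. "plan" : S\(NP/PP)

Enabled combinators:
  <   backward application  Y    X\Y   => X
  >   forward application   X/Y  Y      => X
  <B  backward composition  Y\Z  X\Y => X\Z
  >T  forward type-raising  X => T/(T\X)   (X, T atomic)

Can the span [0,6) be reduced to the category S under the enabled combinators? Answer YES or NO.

YES

[0,6] S   <
  [0,5] NP/PP   >
    [0,4] (NP/PP)/PP   >
      [0,1] "a" : ((NP/PP)/PP)/PP
      [1,4] PP   <
        [1,2] "saw" : PP\NP
        [2,4] PP\(PP\NP)   >
          [2,3] "song" : (PP\(PP\NP))/N
          [3,4] "idea" : N
    [4,5] "clearly" : PP
  [5,6] "plan" : S\(NP/PP)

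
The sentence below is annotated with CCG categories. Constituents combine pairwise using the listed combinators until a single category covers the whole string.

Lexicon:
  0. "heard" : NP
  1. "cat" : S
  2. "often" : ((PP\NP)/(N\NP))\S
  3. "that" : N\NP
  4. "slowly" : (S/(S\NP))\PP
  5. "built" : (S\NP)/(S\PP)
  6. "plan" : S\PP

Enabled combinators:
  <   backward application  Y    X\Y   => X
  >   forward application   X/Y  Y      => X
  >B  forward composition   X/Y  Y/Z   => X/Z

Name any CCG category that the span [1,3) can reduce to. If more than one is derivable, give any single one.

(PP\NP)/(N\NP)

[0,7] S   >
  [0,5] S/(S\NP)   <
    [0,4] PP   <
      [0,1] "heard" : NP
      [1,4] PP\NP   >
        [1,3] (PP\NP)/(N\NP)   <
          [1,2] "cat" : S
          [2,3] "often" : ((PP\NP)/(N\NP))\S
        [3,4] "that" : N\NP
    [4,5] "slowly" : (S/(S\NP))\PP
  [5,7] S\NP   >
    [5,6] "built" : (S\NP)/(S\PP)
    [6,7] "plan" : S\PP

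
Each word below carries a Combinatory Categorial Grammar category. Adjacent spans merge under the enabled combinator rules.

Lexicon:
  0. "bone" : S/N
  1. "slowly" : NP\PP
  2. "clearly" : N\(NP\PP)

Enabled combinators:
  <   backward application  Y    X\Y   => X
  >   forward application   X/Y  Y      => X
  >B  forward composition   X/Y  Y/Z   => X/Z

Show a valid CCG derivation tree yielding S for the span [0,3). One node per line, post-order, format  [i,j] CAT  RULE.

[0,1] S/N  lex  "bone"
[1,2] NP\PP  lex  "slowly"
[2,3] N\(NP\PP)  lex  "clearly"
[1,3] N  <  k=2
[0,3] S  >  k=1

[0,3] S   >
  [0,1] "bone" : S/N
  [1,3] N   <
    [1,2] "slowly" : NP\PP
    [2,3] "clearly" : N\(NP\PP)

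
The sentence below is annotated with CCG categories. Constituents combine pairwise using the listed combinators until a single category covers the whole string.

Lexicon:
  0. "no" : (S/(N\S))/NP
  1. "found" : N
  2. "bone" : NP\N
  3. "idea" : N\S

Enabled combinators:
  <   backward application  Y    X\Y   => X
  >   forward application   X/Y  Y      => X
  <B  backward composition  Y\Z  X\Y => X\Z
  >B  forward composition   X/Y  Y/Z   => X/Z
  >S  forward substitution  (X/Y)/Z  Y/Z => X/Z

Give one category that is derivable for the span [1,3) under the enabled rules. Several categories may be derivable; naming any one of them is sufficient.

[0,4] S   >
  [0,3] S/(N\S)   >
    [0,1] "no" : (S/(N\S))/NP
    [1,3] NP   <
      [1,2] "found" : N
      [2,3] "bone" : NP\N
  [3,4] "idea" : N\S

NP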